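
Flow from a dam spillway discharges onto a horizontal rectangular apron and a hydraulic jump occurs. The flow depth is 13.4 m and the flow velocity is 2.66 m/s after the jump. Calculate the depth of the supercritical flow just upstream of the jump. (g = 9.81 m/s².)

y₁ = 1.31 m

Fr₂ = V₂/√(g·y₂) = 2.66/√(9.81×13.4) = 0.232.
Applying the sequent-depth relation in reverse, y₁/y₂ = ½[√(1 + 8Fr₂²) − 1] = ½[√1.431 − 1] = 0.0980.
y₁ = 0.0980 × 13.4 = 1.31 m.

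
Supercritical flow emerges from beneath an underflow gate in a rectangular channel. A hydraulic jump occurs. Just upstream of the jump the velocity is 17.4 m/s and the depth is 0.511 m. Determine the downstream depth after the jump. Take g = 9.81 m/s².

Fr₁ = V₁/√(g·y₁) = 17.4/√(9.81×0.511) = 7.77.
By Bélanger, y₂/y₁ = ½[√(1 + 8Fr₁²) − 1] = ½[√484.2 − 1] = 10.5.
y₂ = 10.5 × 0.511 = 5.37 m.

y₂ = 5.37 m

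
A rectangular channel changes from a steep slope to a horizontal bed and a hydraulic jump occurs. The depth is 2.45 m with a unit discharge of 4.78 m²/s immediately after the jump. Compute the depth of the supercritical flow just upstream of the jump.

y₁ = 0.619 m

V₂ = q/y₂ = 4.78/2.45 = 1.95 m/s; Fr₂ = V₂/√(g·y₂) = 0.398.
The Bélanger relation is symmetric: y₁/y₂ = ½[√(1 + 8Fr₂²) − 1] = ½[√2.267 − 1] = 0.253.
y₁ = 0.253 × 2.45 = 0.619 m.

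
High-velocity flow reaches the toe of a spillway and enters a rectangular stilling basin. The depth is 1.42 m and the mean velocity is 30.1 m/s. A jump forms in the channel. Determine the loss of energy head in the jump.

Fr₁ = V₁/√(g·y₁) = 30.1/√(9.81×1.42) = 8.06.
By Bélanger, y₂/y₁ = ½[√(1 + 8Fr₁²) − 1] = ½[√521.3 − 1] = 10.9.
y₂ = 10.9 × 1.42 = 15.5 m.
q = V₁·y₁ = 30.1 × 1.42 = 42.7 m²/s. V₂ = q/y₂ = 42.7/15.5 = 2.76 m/s. E₁ = y₁ + V₁²/2g = 47.6 m; E₂ = y₂ + V₂²/2g = 15.9 m. ΔE = E₁ − E₂ = 31.7 m.

ΔE = 31.7 m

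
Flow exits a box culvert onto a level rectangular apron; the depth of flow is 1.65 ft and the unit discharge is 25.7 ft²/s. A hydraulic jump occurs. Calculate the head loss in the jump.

V₁ = q/y₁ = 25.7/1.65 = 15.6 ft/s. Fr₁ = V₁/√(g·y₁) = 15.6/√(32.2×1.65) = 2.14.
Conjugate-depth relation: y₂/y₁ = ½[√(1 + 8Fr₁²) − 1] = ½[√37.53 − 1] = 2.56.
y₂ = 2.56 × 1.65 = 4.23 ft.
V₂ = q/y₂ = 25.7/4.23 = 6.08 ft/s. E₁ = y₁ + V₁²/2g = 5.42 ft; E₂ = y₂ + V₂²/2g = 4.80 ft. ΔE = E₁ − E₂ = 0.615 ft.

ΔE = 0.615 ft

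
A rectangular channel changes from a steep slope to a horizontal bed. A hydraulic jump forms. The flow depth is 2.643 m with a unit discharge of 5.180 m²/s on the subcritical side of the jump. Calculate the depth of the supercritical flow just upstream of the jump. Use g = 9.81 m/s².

V₂ = q/y₂ = 5.180/2.643 = 1.960 m/s; Fr₂ = V₂/√(g·y₂) = 0.3849.
From the momentum equation (using Fr₂), y₁/y₂ = ½[√(1 + 8Fr₂²) − 1] = ½[√2.1852 − 1] = 0.2391.
y₁ = 0.2391 × 2.643 = 0.6320 m.

y₁ = 0.6320 m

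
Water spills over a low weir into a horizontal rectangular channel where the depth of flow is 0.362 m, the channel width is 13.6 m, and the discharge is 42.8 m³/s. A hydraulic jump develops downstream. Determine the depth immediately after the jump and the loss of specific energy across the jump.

y₂ = 2.19 m; ΔE = 1.92 m

q = Q/b = 42.8/13.6 = 3.15 m²/s; V₁ = q/y₁ = 8.69 m/s. Fr₁ = V₁/√(g·y₁) = 4.61.
Bélanger equation: y₂/y₁ = ½[√(1 + 8Fr₁²) − 1] = ½[√171.3 − 1] = 6.04.
y₂ = 6.04 × 0.362 = 2.19 m.
Head loss: ΔE = (y₂ − y₁)³/(4y₁y₂) = (2.19 − 0.362)³/(4×0.362×2.19) = 6.08/3.17 = 1.92 m.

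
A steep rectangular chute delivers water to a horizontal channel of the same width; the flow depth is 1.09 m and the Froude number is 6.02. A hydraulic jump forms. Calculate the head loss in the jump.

ΔE = 11.8 m

Fr₁ = 6.02 (given).
Bélanger equation: y₂/y₁ = ½[√(1 + 8Fr₁²) − 1] = ½[√290.9 − 1] = 8.03.
y₂ = 8.03 × 1.09 = 8.75 m.
V₁ = Fr₁·√(g·y₁) = 6.02×√(9.81×1.09) = 19.7 m/s; q = V₁·y₁ = 21.5 m²/s. V₂ = q/y₂ = 21.5/8.75 = 2.45 m/s. E₁ = y₁ + V₁²/2g = 20.8 m; E₂ = y₂ + V₂²/2g = 9.06 m. ΔE = E₁ − E₂ = 11.8 m.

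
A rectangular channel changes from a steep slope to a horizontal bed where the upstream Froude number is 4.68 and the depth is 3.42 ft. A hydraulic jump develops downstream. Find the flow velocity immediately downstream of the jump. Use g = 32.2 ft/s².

Fr₁ = 4.68 (given).
Conjugate-depth relation: y₂/y₁ = ½[√(1 + 8Fr₁²) − 1] = ½[√176.2 − 1] = 6.14.
y₂ = 6.14 × 3.42 = 21.0 ft.
V₁ = Fr₁·√(g·y₁) = 4.68×√(32.2×3.42) = 49.1 ft/s; q = V₁·y₁ = 168 ft²/s.
V₂ = q/y₂ = 168/21.0 = 8.00 ft/s.

V₂ = 8.00 ft/s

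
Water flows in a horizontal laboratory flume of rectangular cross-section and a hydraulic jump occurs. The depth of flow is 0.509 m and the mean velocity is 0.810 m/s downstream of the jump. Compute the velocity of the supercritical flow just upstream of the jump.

Fr₂ = V₂/√(g·y₂) = 0.810/√(9.81×0.509) = 0.362.
The Bélanger relation is symmetric: y₁/y₂ = ½[√(1 + 8Fr₂²) − 1] = ½[√2.051 − 1] = 0.216.
y₁ = 0.216 × 0.509 = 0.110 m.
V₁ = q/y₁ = 0.412/0.110 = 3.75 m/s.

V₁ = 3.75 m/s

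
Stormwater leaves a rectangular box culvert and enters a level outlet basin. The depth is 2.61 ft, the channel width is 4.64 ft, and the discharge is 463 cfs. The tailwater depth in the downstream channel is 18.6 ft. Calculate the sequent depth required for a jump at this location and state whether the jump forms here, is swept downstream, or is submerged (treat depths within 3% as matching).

y₂ = 14.1 ft; the jump is submerged

q = Q/b = 463/4.64 = 99.8 ft²/s; V₁ = q/y₁ = 38.2 ft/s. Fr₁ = V₁/√(g·y₁) = 4.17.
From the momentum equation for a rectangular channel, y₂/y₁ = ½[√(1 + 8Fr₁²) − 1] = ½[√140.1 − 1] = 5.42.
y₂ = 5.42 × 2.61 = 14.1 ft.
Tailwater y_tw = 18.6 ft: y_tw > y₂, so the jump is submerged.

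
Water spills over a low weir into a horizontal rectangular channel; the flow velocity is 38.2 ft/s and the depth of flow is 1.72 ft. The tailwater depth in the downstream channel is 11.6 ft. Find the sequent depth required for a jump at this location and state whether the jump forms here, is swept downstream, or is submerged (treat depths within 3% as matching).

Fr₁ = V₁/√(g·y₁) = 38.2/√(32.2×1.72) = 5.13.
From the momentum equation for a rectangular channel, y₂/y₁ = ½[√(1 + 8Fr₁²) − 1] = ½[√211.8 − 1] = 6.78.
y₂ = 6.78 × 1.72 = 11.7 ft.
Tailwater y_tw = 11.6 ft: y_tw ≈ y₂, so the jump forms here.

y₂ = 11.7 ft; the jump forms here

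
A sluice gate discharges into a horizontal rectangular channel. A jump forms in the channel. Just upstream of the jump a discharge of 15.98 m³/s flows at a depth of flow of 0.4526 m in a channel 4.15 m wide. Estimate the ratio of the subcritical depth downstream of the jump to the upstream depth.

y₂/y₁ = 5.232

q = Q/b = 15.98/4.15 = 3.851 m²/s; V₁ = q/y₁ = 8.508 m/s. Fr₁ = V₁/√(g·y₁) = 4.038.
By Bélanger, y₂/y₁ = ½[√(1 + 8Fr₁²) − 1] = ½[√131.42 − 1] = 5.232.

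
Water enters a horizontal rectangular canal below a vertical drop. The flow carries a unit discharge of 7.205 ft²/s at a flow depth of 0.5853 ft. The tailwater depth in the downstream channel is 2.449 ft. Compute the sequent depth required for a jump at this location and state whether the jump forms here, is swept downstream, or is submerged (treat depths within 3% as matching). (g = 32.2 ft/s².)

y₂ = 2.073 ft; the jump is submerged

V₁ = q/y₁ = 7.205/0.5853 = 12.31 ft/s. Fr₁ = V₁/√(g·y₁) = 12.31/√(32.2×0.5853) = 2.836.
By Bélanger, y₂/y₁ = ½[√(1 + 8Fr₁²) − 1] = ½[√65.323 − 1] = 3.541.
y₂ = 3.541 × 0.5853 = 2.073 ft.
Tailwater y_tw = 2.449 ft: y_tw > y₂, so the jump is submerged.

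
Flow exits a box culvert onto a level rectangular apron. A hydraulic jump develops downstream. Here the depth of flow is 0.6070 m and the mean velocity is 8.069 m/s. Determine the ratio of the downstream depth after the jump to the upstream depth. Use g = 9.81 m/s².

y₂/y₁ = 4.203

Fr₁ = V₁/√(g·y₁) = 8.069/√(9.81×0.6070) = 3.307.
From the momentum equation for a rectangular channel, y₂/y₁ = ½[√(1 + 8Fr₁²) − 1] = ½[√88.473 − 1] = 4.203.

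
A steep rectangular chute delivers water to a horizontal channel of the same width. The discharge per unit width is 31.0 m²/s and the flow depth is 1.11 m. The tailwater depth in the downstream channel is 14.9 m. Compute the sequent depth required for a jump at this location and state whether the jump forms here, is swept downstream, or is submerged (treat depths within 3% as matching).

y₂ = 12.7 m; the jump is submerged

V₁ = q/y₁ = 31.0/1.11 = 27.9 m/s. Fr₁ = V₁/√(g·y₁) = 27.9/√(9.81×1.11) = 8.46.
Sequent-depth ratio: y₂/y₁ = ½[√(1 + 8Fr₁²) − 1] = ½[√574.0 − 1] = 11.5.
y₂ = 11.5 × 1.11 = 12.7 m.
Tailwater y_tw = 14.9 m: y_tw > y₂, so the jump is submerged.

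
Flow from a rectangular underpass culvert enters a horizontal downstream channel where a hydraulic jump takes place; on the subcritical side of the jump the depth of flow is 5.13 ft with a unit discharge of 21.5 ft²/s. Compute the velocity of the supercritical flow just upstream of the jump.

V₂ = q/y₂ = 21.5/5.13 = 4.19 ft/s; Fr₂ = V₂/√(g·y₂) = 0.326.
Since the conjugate-depth ratio holds either way, y₁/y₂ = ½[√(1 + 8Fr₂²) − 1] = ½[√1.851 − 1] = 0.180.
y₁ = 0.180 × 5.13 = 0.924 ft.
V₁ = q/y₁ = 21.5/0.924 = 23.3 ft/s.

V₁ = 23.3 ft/s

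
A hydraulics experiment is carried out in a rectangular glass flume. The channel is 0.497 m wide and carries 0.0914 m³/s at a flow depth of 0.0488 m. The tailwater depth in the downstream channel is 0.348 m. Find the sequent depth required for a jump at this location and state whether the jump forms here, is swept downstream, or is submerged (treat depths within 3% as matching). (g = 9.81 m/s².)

q = Q/b = 0.0914/0.497 = 0.184 m²/s; V₁ = q/y₁ = 3.77 m/s. Fr₁ = V₁/√(g·y₁) = 5.45.
Bélanger equation: y₂/y₁ = ½[√(1 + 8Fr₁²) − 1] = ½[√238.3 − 1] = 7.22.
y₂ = 7.22 × 0.0488 = 0.352 m.
Tailwater y_tw = 0.348 m: y_tw ≈ y₂, so the jump forms here.

y₂ = 0.352 m; the jump forms here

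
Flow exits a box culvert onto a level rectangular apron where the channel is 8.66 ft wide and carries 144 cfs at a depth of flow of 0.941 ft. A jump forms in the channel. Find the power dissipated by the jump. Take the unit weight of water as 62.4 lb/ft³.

q = Q/b = 144/8.66 = 16.6 ft²/s; V₁ = q/y₁ = 17.7 ft/s. Fr₁ = V₁/√(g·y₁) = 3.21.
Sequent-depth ratio: y₂/y₁ = ½[√(1 + 8Fr₁²) − 1] = ½[√83.44 − 1] = 4.07.
y₂ = 4.07 × 0.941 = 3.83 ft.
Head loss: ΔE = (y₂ − y₁)³/(4y₁y₂) = (3.83 − 0.941)³/(4×0.941×3.83) = 24.0/14.4 = 1.67 ft.
P = γ·Q·ΔE/550 = 62.4 × 144 × 1.67 / 550 = 27.3 hp.

P = 27.3 hp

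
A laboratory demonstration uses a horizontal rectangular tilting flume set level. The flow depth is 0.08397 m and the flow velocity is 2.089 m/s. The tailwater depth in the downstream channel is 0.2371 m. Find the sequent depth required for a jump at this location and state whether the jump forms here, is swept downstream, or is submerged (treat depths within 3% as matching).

y₂ = 0.2345 m; the jump forms here

Fr₁ = V₁/√(g·y₁) = 2.089/√(9.81×0.08397) = 2.302.
Bélanger equation: y₂/y₁ = ½[√(1 + 8Fr₁²) − 1] = ½[√43.381 − 1] = 2.793.
y₂ = 2.793 × 0.08397 = 0.2345 m.
Tailwater y_tw = 0.2371 m: y_tw ≈ y₂, so the jump forms here.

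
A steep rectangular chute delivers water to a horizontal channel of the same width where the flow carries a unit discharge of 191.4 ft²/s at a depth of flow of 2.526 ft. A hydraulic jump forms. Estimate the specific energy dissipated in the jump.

V₁ = q/y₁ = 191.4/2.526 = 75.77 ft/s. Fr₁ = V₁/√(g·y₁) = 75.77/√(32.2×2.526) = 8.402.
From the momentum equation for a rectangular channel, y₂/y₁ = ½[√(1 + 8Fr₁²) − 1] = ½[√565.70 − 1] = 11.39.
y₂ = 11.39 × 2.526 = 28.78 ft.
V₂ = q/y₂ = 191.4/28.78 = 6.651 ft/s. E₁ = y₁ + V₁²/2g = 91.68 ft; E₂ = y₂ + V₂²/2g = 29.46 ft. ΔE = E₁ − E₂ = 62.21 ft.

ΔE = 62.21 ft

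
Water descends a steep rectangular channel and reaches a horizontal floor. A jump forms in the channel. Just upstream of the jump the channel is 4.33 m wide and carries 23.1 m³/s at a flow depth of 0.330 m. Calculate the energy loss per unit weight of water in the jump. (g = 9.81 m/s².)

q = Q/b = 23.1/4.33 = 5.33 m²/s; V₁ = q/y₁ = 16.2 m/s. Fr₁ = V₁/√(g·y₁) = 8.99.
Sequent-depth ratio: y₂/y₁ = ½[√(1 + 8Fr₁²) − 1] = ½[√646.8 − 1] = 12.2.
y₂ = 12.2 × 0.330 = 4.03 m.
Head loss: ΔE = (y₂ − y₁)³/(4y₁y₂) = (4.03 − 0.330)³/(4×0.330×4.03) = 50.7/5.32 = 9.53 m.

ΔE = 9.53 m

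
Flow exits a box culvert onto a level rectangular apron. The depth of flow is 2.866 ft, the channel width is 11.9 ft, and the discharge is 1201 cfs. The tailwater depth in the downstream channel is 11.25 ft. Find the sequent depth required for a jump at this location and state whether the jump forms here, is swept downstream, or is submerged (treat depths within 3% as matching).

y₂ = 13.49 ft; the jump is swept downstream

q = Q/b = 1201/11.9 = 100.9 ft²/s; V₁ = q/y₁ = 35.21 ft/s. Fr₁ = V₁/√(g·y₁) = 3.666.
From the momentum equation for a rectangular channel, y₂/y₁ = ½[√(1 + 8Fr₁²) − 1] = ½[√108.50 − 1] = 4.708.
y₂ = 4.708 × 2.866 = 13.49 ft.
Tailwater y_tw = 11.25 ft: y_tw < y₂, so the jump is swept downstream.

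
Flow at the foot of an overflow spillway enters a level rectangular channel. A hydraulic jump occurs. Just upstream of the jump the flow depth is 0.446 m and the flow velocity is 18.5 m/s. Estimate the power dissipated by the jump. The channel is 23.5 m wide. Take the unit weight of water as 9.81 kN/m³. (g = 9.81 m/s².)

P = 23604 kW

Fr₁ = V₁/√(g·y₁) = 18.5/√(9.81×0.446) = 8.84.
Conjugate-depth relation: y₂/y₁ = ½[√(1 + 8Fr₁²) − 1] = ½[√626.8 − 1] = 12.0.
y₂ = 12.0 × 0.446 = 5.36 m.
Head loss: ΔE = (y₂ − y₁)³/(4y₁y₂) = (5.36 − 0.446)³/(4×0.446×5.36) = 119/9.56 = 12.4 m.
q = V₁·y₁ = 18.5 × 0.446 = 8.25 m²/s. Q = q·b = 8.25 × 23.5 = 194 m³/s. P = γ·Q·ΔE = 9.81 × 194 × 12.4 = 23604 kW.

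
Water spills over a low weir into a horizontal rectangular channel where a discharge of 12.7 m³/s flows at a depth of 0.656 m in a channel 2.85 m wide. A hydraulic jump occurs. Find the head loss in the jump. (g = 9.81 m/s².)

ΔE = 0.617 m

q = Q/b = 12.7/2.85 = 4.46 m²/s; V₁ = q/y₁ = 6.79 m/s. Fr₁ = V₁/√(g·y₁) = 2.68.
Bélanger equation: y₂/y₁ = ½[√(1 + 8Fr₁²) − 1] = ½[√58.36 − 1] = 3.32.
y₂ = 3.32 × 0.656 = 2.18 m.
V₂ = q/y₂ = 4.46/2.18 = 2.05 m/s. E₁ = y₁ + V₁²/2g = 3.01 m; E₂ = y₂ + V₂²/2g = 2.39 m. ΔE = E₁ − E₂ = 0.617 m.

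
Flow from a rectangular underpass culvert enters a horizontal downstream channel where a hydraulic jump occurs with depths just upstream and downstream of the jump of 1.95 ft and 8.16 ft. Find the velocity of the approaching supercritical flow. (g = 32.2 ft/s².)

For a rectangular channel the momentum equation gives q² = ½·g·y₁·y₂·(y₁ + y₂) = ½×32.2×1.95×8.16×10.1 = 2590.
q = √2590 = 50.9 ft²/s.
V₁ = q/y₁ = 50.9/1.95 = 26.1 ft/s.

V₁ = 26.1 ft/s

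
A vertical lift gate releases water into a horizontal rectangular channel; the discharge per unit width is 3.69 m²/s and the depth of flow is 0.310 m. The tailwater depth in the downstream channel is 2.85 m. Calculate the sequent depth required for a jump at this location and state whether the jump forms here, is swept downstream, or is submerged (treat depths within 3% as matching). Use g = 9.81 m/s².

V₁ = q/y₁ = 3.69/0.310 = 11.9 m/s. Fr₁ = V₁/√(g·y₁) = 11.9/√(9.81×0.310) = 6.83.
By Bélanger, y₂/y₁ = ½[√(1 + 8Fr₁²) − 1] = ½[√373.7 − 1] = 9.17.
y₂ = 9.17 × 0.310 = 2.84 m.
Tailwater y_tw = 2.85 m: y_tw ≈ y₂, so the jump forms here.

y₂ = 2.84 m; the jump forms here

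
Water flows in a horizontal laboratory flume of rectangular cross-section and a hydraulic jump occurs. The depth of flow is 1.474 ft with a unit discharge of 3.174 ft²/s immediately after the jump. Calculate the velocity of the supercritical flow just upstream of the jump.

V₁ = 12.87 ft/s

V₂ = q/y₂ = 3.174/1.474 = 2.153 ft/s; Fr₂ = V₂/√(g·y₂) = 0.3126.
Since the conjugate-depth ratio holds either way, y₁/y₂ = ½[√(1 + 8Fr₂²) − 1] = ½[√1.7815 − 1] = 0.1674.
y₁ = 0.1674 × 1.474 = 0.2467 ft.
V₁ = q/y₁ = 3.174/0.2467 = 12.87 ft/s.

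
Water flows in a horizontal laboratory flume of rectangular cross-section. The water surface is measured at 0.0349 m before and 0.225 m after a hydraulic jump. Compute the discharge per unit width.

q = 0.100 m²/s

For a rectangular channel the momentum equation gives q² = ½·g·y₁·y₂·(y₁ + y₂) = ½×9.81×0.0349×0.225×0.260 = 0.0100.
q = √0.0100 = 0.100 m²/s.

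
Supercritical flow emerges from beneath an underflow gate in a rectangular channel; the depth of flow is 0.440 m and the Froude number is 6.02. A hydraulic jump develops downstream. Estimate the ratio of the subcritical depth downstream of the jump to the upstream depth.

Fr₁ = 6.02 (given).
Sequent-depth ratio: y₂/y₁ = ½[√(1 + 8Fr₁²) − 1] = ½[√290.9 − 1] = 8.03.

y₂/y₁ = 8.03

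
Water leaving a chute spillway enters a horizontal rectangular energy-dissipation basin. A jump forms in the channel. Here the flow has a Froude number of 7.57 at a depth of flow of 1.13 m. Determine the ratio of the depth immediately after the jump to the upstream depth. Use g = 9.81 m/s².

y₂/y₁ = 10.2

Fr₁ = 7.57 (given).
From the momentum equation for a rectangular channel, y₂/y₁ = ½[√(1 + 8Fr₁²) − 1] = ½[√459.4 − 1] = 10.2.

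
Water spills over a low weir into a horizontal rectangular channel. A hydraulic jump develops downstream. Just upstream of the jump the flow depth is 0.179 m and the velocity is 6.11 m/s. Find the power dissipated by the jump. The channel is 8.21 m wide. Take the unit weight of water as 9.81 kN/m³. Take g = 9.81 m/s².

Fr₁ = V₁/√(g·y₁) = 6.11/√(9.81×0.179) = 4.61.
Bélanger equation: y₂/y₁ = ½[√(1 + 8Fr₁²) − 1] = ½[√171.1 − 1] = 6.04.
y₂ = 6.04 × 0.179 = 1.08 m.
q = V₁·y₁ = 6.11 × 0.179 = 1.09 m²/s. V₂ = q/y₂ = 1.09/1.08 = 1.01 m/s. E₁ = y₁ + V₁²/2g = 2.08 m; E₂ = y₂ + V₂²/2g = 1.13 m. ΔE = E₁ − E₂ = 0.948 m.
Q = q·b = 1.09 × 8.21 = 8.98 m³/s. P = γ·Q·ΔE = 9.81 × 8.98 × 0.948 = 83.5 kW.

P = 83.5 kW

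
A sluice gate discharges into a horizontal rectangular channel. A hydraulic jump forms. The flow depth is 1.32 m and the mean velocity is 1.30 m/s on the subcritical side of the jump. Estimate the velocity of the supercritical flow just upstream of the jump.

Fr₂ = V₂/√(g·y₂) = 1.30/√(9.81×1.32) = 0.361.
From the momentum equation (using Fr₂), y₁/y₂ = ½[√(1 + 8Fr₂²) − 1] = ½[√2.044 − 1] = 0.215.
y₁ = 0.215 × 1.32 = 0.284 m.
V₁ = q/y₁ = 1.72/0.284 = 6.05 m/s.

V₁ = 6.05 m/s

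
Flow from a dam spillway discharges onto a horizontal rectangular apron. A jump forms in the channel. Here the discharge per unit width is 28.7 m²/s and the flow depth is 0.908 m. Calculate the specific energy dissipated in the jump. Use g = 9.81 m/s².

V₁ = q/y₁ = 28.7/0.908 = 31.6 m/s. Fr₁ = V₁/√(g·y₁) = 31.6/√(9.81×0.908) = 10.6.
From the momentum equation for a rectangular channel, y₂/y₁ = ½[√(1 + 8Fr₁²) − 1] = ½[√898.3 − 1] = 14.5.
y₂ = 14.5 × 0.908 = 13.2 m.
V₂ = q/y₂ = 28.7/13.2 = 2.18 m/s. E₁ = y₁ + V₁²/2g = 51.8 m; E₂ = y₂ + V₂²/2g = 13.4 m. ΔE = E₁ − E₂ = 38.4 m.

ΔE = 38.4 m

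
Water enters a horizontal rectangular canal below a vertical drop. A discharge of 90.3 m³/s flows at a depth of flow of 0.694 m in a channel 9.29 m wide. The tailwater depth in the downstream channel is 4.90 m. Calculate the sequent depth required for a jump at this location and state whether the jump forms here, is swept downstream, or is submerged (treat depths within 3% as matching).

y₂ = 4.93 m; the jump forms here

q = Q/b = 90.3/9.29 = 9.72 m²/s; V₁ = q/y₁ = 14.0 m/s. Fr₁ = V₁/√(g·y₁) = 5.37.
Bélanger equation: y₂/y₁ = ½[√(1 + 8Fr₁²) − 1] = ½[√231.5 − 1] = 7.11.
y₂ = 7.11 × 0.694 = 4.93 m.
Tailwater y_tw = 4.90 m: y_tw ≈ y₂, so the jump forms here.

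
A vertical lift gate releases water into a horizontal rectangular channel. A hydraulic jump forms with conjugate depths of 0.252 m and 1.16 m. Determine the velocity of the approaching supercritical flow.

For a rectangular channel the momentum equation gives q² = ½·g·y₁·y₂·(y₁ + y₂) = ½×9.81×0.252×1.16×1.41 = 2.02.
q = √2.02 = 1.42 m²/s.
V₁ = q/y₁ = 1.42/0.252 = 5.65 m/s.

V₁ = 5.65 m/s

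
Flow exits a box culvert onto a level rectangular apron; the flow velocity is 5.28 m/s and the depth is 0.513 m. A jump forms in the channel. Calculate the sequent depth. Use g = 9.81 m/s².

y₂ = 1.47 m

Fr₁ = V₁/√(g·y₁) = 5.28/√(9.81×0.513) = 2.35.
Conjugate-depth relation: y₂/y₁ = ½[√(1 + 8Fr₁²) − 1] = ½[√45.32 − 1] = 2.87.
y₂ = 2.87 × 0.513 = 1.47 m.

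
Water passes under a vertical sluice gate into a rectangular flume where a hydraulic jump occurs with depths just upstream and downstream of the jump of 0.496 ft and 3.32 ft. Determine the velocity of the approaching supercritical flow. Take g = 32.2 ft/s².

For a rectangular channel the momentum equation gives q² = ½·g·y₁·y₂·(y₁ + y₂) = ½×32.2×0.496×3.32×3.82 = 101.
q = √101 = 10.1 ft²/s.
V₁ = q/y₁ = 10.1/0.496 = 20.3 ft/s.

V₁ = 20.3 ft/s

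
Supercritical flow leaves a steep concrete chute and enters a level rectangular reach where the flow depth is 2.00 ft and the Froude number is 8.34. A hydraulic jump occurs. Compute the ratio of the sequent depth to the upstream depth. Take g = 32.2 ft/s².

y₂/y₁ = 11.3

Fr₁ = 8.34 (given).
By Bélanger, y₂/y₁ = ½[√(1 + 8Fr₁²) − 1] = ½[√557.4 − 1] = 11.3.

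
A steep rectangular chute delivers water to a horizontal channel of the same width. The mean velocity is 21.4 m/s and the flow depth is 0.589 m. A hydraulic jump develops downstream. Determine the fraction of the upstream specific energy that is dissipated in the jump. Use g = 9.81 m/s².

Fr₁ = V₁/√(g·y₁) = 21.4/√(9.81×0.589) = 8.90.
From the momentum equation for a rectangular channel, y₂/y₁ = ½[√(1 + 8Fr₁²) − 1] = ½[√635.1 − 1] = 12.1.
y₂ = 12.1 × 0.589 = 7.13 m.
E₁ = y₁ + V₁²/2g = 23.9 m. ΔE = (y₂ − y₁)³/(4y₁y₂) = 16.6 m. ΔE/E₁ = 16.6/23.9 = 0.696.

ΔE/E₁ = 0.696 (69.6%)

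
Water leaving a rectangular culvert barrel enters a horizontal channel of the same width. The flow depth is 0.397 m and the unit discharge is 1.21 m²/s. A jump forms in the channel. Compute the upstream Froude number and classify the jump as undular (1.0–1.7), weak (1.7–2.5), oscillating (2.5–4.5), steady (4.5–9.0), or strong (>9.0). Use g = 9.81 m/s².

Fr₁ = 1.54; undular jump

V₁ = q/y₁ = 1.21/0.397 = 3.05 m/s. Fr₁ = V₁/√(g·y₁) = 3.05/√(9.81×0.397) = 1.54.
Fr₁ = 1.54 lies in the undular range.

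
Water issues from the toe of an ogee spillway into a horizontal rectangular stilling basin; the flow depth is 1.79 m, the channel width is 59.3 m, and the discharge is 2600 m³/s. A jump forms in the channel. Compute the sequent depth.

q = Q/b = 2600/59.3 = 43.8 m²/s; V₁ = q/y₁ = 24.5 m/s. Fr₁ = V₁/√(g·y₁) = 5.85.
Sequent-depth ratio: y₂/y₁ = ½[√(1 + 8Fr₁²) − 1] = ½[√274.3 − 1] = 7.78.
y₂ = 7.78 × 1.79 = 13.9 m.

y₂ = 13.9 m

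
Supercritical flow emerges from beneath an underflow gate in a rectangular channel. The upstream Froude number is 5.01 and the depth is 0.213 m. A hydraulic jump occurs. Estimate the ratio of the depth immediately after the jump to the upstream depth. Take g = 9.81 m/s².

y₂/y₁ = 6.60

Fr₁ = 5.01 (given).
Conjugate-depth relation: y₂/y₁ = ½[√(1 + 8Fr₁²) − 1] = ½[√201.8 − 1] = 6.60.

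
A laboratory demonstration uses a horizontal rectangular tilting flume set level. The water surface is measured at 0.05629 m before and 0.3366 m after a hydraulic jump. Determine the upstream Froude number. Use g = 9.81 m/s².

Fr₁ = 4.568

For a rectangular channel the momentum equation gives q² = ½·g·y₁·y₂·(y₁ + y₂) = ½×9.81×0.05629×0.3366×0.3929 = 0.03651.
q = √0.03651 = 0.1911 m²/s.
V₁ = q/y₁ = 3.395 m/s; Fr₁ = V₁/√(g·y₁) = 4.568.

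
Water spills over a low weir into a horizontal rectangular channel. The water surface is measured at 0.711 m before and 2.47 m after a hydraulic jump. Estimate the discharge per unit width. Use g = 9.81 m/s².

For a rectangular channel the momentum equation gives q² = ½·g·y₁·y₂·(y₁ + y₂) = ½×9.81×0.711×2.47×3.18 = 27.4.
q = √27.4 = 5.23 m²/s.

q = 5.23 m²/s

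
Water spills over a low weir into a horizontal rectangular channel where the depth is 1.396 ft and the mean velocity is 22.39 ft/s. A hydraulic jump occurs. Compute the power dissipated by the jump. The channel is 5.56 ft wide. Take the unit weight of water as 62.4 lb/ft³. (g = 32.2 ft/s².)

P = 55.55 hp

Fr₁ = V₁/√(g·y₁) = 22.39/√(32.2×1.396) = 3.340.
Conjugate-depth relation: y₂/y₁ = ½[√(1 + 8Fr₁²) − 1] = ½[√90.219 − 1] = 4.249.
y₂ = 4.249 × 1.396 = 5.932 ft.
Head loss: ΔE = (y₂ − y₁)³/(4y₁y₂) = (5.932 − 1.396)³/(4×1.396×5.932) = 93.32/33.12 = 2.817 ft.
q = V₁·y₁ = 22.39 × 1.396 = 31.26 ft²/s. Q = q·b = 31.26 × 5.56 = 173.8 cfs. P = γ·Q·ΔE/550 = 62.4 × 173.8 × 2.817 / 550 = 55.55 hp.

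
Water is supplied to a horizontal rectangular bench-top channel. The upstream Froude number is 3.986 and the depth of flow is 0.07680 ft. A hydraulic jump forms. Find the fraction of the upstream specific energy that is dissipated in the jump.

Fr₁ = 3.986 (given).
Conjugate-depth relation: y₂/y₁ = ½[√(1 + 8Fr₁²) − 1] = ½[√128.11 − 1] = 5.159.
y₂ = 5.159 × 0.07680 = 0.3962 ft.
E₁ = y₁(1 + Fr₁²/2) = 0.07680×(1 + 3.986²/2) = 0.6869 ft. ΔE = (y₂ − y₁)³/(4y₁y₂) = 0.2678 ft. ΔE/E₁ = 0.2678/0.6869 = 0.390.

ΔE/E₁ = 0.390 (39.0%)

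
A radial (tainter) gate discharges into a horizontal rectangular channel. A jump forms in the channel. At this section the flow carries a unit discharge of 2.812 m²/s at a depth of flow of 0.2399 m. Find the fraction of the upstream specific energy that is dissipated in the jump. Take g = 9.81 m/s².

ΔE/E₁ = 0.649 (64.9%)

V₁ = q/y₁ = 2.812/0.2399 = 11.72 m/s. Fr₁ = V₁/√(g·y₁) = 11.72/√(9.81×0.2399) = 7.641.
From the momentum equation for a rectangular channel, y₂/y₁ = ½[√(1 + 8Fr₁²) − 1] = ½[√468.05 − 1] = 10.32.
y₂ = 10.32 × 0.2399 = 2.475 m.
E₁ = y₁ + V₁²/2g = 7.243 m. ΔE = (y₂ − y₁)³/(4y₁y₂) = 4.702 m. ΔE/E₁ = 4.702/7.243 = 0.649.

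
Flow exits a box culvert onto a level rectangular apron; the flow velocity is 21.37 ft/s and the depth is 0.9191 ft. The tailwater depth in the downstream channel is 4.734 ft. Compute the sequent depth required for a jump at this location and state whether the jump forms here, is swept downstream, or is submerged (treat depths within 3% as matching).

y₂ = 4.667 ft; the jump forms here

Fr₁ = V₁/√(g·y₁) = 21.37/√(32.2×0.9191) = 3.928.
Bélanger equation: y₂/y₁ = ½[√(1 + 8Fr₁²) − 1] = ½[√124.45 − 1] = 5.078.
y₂ = 5.078 × 0.9191 = 4.667 ft.
Tailwater y_tw = 4.734 ft: y_tw ≈ y₂, so the jump forms here.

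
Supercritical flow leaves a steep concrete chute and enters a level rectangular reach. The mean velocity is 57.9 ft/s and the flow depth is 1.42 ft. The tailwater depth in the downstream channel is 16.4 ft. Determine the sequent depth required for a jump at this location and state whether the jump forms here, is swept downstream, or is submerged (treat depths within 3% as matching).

y₂ = 16.5 ft; the jump forms here

Fr₁ = V₁/√(g·y₁) = 57.9/√(32.2×1.42) = 8.56.
Bélanger equation: y₂/y₁ = ½[√(1 + 8Fr₁²) − 1] = ½[√587.5 − 1] = 11.6.
y₂ = 11.6 × 1.42 = 16.5 ft.
Tailwater y_tw = 16.4 ft: y_tw ≈ y₂, so the jump forms here.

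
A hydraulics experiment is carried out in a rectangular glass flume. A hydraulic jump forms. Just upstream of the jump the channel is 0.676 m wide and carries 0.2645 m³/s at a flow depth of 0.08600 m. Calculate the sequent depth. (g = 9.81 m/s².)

y₂ = 0.5610 m

q = Q/b = 0.2645/0.676 = 0.3913 m²/s; V₁ = q/y₁ = 4.550 m/s. Fr₁ = V₁/√(g·y₁) = 4.953.
Conjugate-depth relation: y₂/y₁ = ½[√(1 + 8Fr₁²) − 1] = ½[√197.28 − 1] = 6.523.
y₂ = 6.523 × 0.08600 = 0.5610 m.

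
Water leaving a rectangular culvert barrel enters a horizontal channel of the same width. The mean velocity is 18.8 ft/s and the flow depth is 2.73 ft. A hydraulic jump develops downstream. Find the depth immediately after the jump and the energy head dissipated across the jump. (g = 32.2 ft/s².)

Fr₁ = V₁/√(g·y₁) = 18.8/√(32.2×2.73) = 2.01.
By Bélanger, y₂/y₁ = ½[√(1 + 8Fr₁²) − 1] = ½[√33.17 − 1] = 2.38.
y₂ = 2.38 × 2.73 = 6.50 ft.
Head loss: ΔE = (y₂ − y₁)³/(4y₁y₂) = (6.50 − 2.73)³/(4×2.73×6.50) = 53.4/70.9 = 0.753 ft.

y₂ = 6.50 ft; ΔE = 0.753 ft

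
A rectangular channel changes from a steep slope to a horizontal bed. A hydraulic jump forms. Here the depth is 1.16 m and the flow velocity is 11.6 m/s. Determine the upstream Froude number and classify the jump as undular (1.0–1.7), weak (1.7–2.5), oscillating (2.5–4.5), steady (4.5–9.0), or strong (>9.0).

Fr₁ = 3.44; oscillating jump

Fr₁ = V₁/√(g·y₁) = 11.6/√(9.81×1.16) = 3.44.
Fr₁ = 3.44 lies in the oscillating range.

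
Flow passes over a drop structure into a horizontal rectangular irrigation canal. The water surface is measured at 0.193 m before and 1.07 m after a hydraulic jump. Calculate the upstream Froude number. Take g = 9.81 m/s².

For a rectangular channel the momentum equation gives q² = ½·g·y₁·y₂·(y₁ + y₂) = ½×9.81×0.193×1.07×1.26 = 1.28.
q = √1.28 = 1.13 m²/s.
V₁ = q/y₁ = 5.86 m/s; Fr₁ = V₁/√(g·y₁) = 4.26.

Fr₁ = 4.26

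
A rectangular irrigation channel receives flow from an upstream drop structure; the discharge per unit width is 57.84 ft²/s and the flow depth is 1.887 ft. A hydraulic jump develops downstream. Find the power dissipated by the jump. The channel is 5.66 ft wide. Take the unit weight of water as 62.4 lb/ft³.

V₁ = q/y₁ = 57.84/1.887 = 30.65 ft/s. Fr₁ = V₁/√(g·y₁) = 30.65/√(32.2×1.887) = 3.932.
By Bélanger, y₂/y₁ = ½[√(1 + 8Fr₁²) − 1] = ½[√124.70 − 1] = 5.083.
y₂ = 5.083 × 1.887 = 9.593 ft.
V₂ = q/y₂ = 57.84/9.593 = 6.030 ft/s. E₁ = y₁ + V₁²/2g = 16.48 ft; E₂ = y₂ + V₂²/2g = 10.16 ft. ΔE = E₁ − E₂ = 6.319 ft.
Q = q·b = 57.84 × 5.66 = 327.4 cfs. P = γ·Q·ΔE/550 = 62.4 × 327.4 × 6.319 / 550 = 234.7 hp.

P = 234.7 hp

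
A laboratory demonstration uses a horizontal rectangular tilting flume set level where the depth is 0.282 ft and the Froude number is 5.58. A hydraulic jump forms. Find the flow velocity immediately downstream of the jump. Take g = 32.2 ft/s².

Fr₁ = 5.58 (given).
Conjugate-depth relation: y₂/y₁ = ½[√(1 + 8Fr₁²) − 1] = ½[√250.1 − 1] = 7.41.
y₂ = 7.41 × 0.282 = 2.09 ft.
V₁ = Fr₁·√(g·y₁) = 5.58×√(32.2×0.282) = 16.8 ft/s; q = V₁·y₁ = 4.74 ft²/s.
V₂ = q/y₂ = 4.74/2.09 = 2.27 ft/s.

V₂ = 2.27 ft/s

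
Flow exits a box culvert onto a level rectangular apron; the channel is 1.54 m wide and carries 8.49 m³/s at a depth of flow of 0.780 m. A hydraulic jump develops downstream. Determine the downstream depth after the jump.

q = Q/b = 8.49/1.54 = 5.51 m²/s; V₁ = q/y₁ = 7.07 m/s. Fr₁ = V₁/√(g·y₁) = 2.56.
Sequent-depth ratio: y₂/y₁ = ½[√(1 + 8Fr₁²) − 1] = ½[√53.23 − 1] = 3.15.
y₂ = 3.15 × 0.780 = 2.46 m.

y₂ = 2.46 m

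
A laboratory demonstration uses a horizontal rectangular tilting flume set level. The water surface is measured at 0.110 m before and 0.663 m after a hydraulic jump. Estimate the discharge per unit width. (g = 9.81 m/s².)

For a rectangular channel the momentum equation gives q² = ½·g·y₁·y₂·(y₁ + y₂) = ½×9.81×0.110×0.663×0.773 = 0.277.
q = √0.277 = 0.526 m²/s.

q = 0.526 m²/s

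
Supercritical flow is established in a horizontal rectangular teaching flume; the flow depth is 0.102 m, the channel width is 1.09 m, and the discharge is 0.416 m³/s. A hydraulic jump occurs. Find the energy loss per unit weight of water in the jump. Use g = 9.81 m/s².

q = Q/b = 0.416/1.09 = 0.382 m²/s; V₁ = q/y₁ = 3.74 m/s. Fr₁ = V₁/√(g·y₁) = 3.74.
Bélanger equation: y₂/y₁ = ½[√(1 + 8Fr₁²) − 1] = ½[√112.9 − 1] = 4.81.
y₂ = 4.81 × 0.102 = 0.491 m.
V₂ = q/y₂ = 0.382/0.491 = 0.777 m/s. E₁ = y₁ + V₁²/2g = 0.816 m; E₂ = y₂ + V₂²/2g = 0.522 m. ΔE = E₁ − E₂ = 0.294 m.

ΔE = 0.294 m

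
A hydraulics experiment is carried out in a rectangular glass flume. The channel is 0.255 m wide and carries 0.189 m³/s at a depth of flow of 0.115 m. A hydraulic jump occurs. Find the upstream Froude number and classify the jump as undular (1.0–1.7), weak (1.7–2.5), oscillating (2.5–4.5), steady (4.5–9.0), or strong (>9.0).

Fr₁ = 6.07; steady jump

q = Q/b = 0.189/0.255 = 0.741 m²/s; V₁ = q/y₁ = 6.45 m/s. Fr₁ = V₁/√(g·y₁) = 6.07.
Fr₁ = 6.07 lies in the steady range.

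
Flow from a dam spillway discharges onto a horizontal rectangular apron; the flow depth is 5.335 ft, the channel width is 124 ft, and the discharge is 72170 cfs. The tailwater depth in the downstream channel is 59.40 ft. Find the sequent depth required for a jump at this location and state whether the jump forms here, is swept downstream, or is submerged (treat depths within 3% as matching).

y₂ = 60.19 ft; the jump forms here

q = Q/b = 72170/124 = 582.0 ft²/s; V₁ = q/y₁ = 109.1 ft/s. Fr₁ = V₁/√(g·y₁) = 8.323.
Sequent-depth ratio: y₂/y₁ = ½[√(1 + 8Fr₁²) − 1] = ½[√555.24 − 1] = 11.28.
y₂ = 11.28 × 5.335 = 60.19 ft.
Tailwater y_tw = 59.40 ft: y_tw ≈ y₂, so the jump forms here.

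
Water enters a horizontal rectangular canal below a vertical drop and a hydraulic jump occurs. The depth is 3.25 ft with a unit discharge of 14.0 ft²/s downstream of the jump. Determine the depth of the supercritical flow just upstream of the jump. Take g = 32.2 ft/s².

V₂ = q/y₂ = 14.0/3.25 = 4.31 ft/s; Fr₂ = V₂/√(g·y₂) = 0.421.
From the momentum equation (using Fr₂), y₁/y₂ = ½[√(1 + 8Fr₂²) − 1] = ½[√2.419 − 1] = 0.278.
y₁ = 0.278 × 3.25 = 0.902 ft.

y₁ = 0.902 ft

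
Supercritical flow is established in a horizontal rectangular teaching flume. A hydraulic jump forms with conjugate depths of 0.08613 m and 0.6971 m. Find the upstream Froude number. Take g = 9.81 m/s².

Fr₁ = 6.066

For a rectangular channel the momentum equation gives q² = ½·g·y₁·y₂·(y₁ + y₂) = ½×9.81×0.08613×0.6971×0.7832 = 0.2307.
q = √0.2307 = 0.4803 m²/s.
V₁ = q/y₁ = 5.576 m/s; Fr₁ = V₁/√(g·y₁) = 6.066.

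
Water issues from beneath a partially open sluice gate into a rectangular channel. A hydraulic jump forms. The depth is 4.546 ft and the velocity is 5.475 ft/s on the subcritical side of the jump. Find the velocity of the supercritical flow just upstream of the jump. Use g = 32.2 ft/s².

V₁ = 17.54 ft/s

Fr₂ = V₂/√(g·y₂) = 5.475/√(32.2×4.546) = 0.4525.
Since the conjugate-depth ratio holds either way, y₁/y₂ = ½[√(1 + 8Fr₂²) − 1] = ½[√2.6382 − 1] = 0.3121.
y₁ = 0.3121 × 4.546 = 1.419 ft.
V₁ = q/y₁ = 24.89/1.419 = 17.54 ft/s.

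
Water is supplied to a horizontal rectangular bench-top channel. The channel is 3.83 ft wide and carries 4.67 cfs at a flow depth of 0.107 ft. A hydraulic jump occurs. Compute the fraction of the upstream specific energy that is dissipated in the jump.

ΔE/E₁ = 0.573 (57.3%)

q = Q/b = 4.67/3.83 = 1.22 ft²/s; V₁ = q/y₁ = 11.4 ft/s. Fr₁ = V₁/√(g·y₁) = 6.14.
Sequent-depth ratio: y₂/y₁ = ½[√(1 + 8Fr₁²) − 1] = ½[√302.5 − 1] = 8.20.
y₂ = 8.20 × 0.107 = 0.877 ft.
E₁ = y₁ + V₁²/2g = 2.12 ft. ΔE = (y₂ − y₁)³/(4y₁y₂) = 1.22 ft. ΔE/E₁ = 1.22/2.12 = 0.573.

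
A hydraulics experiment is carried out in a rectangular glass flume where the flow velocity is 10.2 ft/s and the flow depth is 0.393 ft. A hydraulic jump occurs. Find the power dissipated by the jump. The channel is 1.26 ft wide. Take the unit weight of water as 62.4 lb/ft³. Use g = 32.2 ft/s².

Fr₁ = V₁/√(g·y₁) = 10.2/√(32.2×0.393) = 2.87.
From the momentum equation for a rectangular channel, y₂/y₁ = ½[√(1 + 8Fr₁²) − 1] = ½[√66.77 − 1] = 3.59.
y₂ = 3.59 × 0.393 = 1.41 ft.
Head loss: ΔE = (y₂ − y₁)³/(4y₁y₂) = (1.41 − 0.393)³/(4×0.393×1.41) = 1.05/2.22 = 0.474 ft.
q = V₁·y₁ = 10.2 × 0.393 = 4.01 ft²/s. Q = q·b = 4.01 × 1.26 = 5.05 cfs. P = γ·Q·ΔE/550 = 62.4 × 5.05 × 0.474 / 550 = 0.271 hp.

P = 0.271 hp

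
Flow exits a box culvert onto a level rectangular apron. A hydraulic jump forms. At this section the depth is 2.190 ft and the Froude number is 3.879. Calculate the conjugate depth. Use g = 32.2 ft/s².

Fr₁ = 3.879 (given).
By Bélanger, y₂/y₁ = ½[√(1 + 8Fr₁²) − 1] = ½[√121.37 − 1] = 5.008.
y₂ = 5.008 × 2.190 = 10.97 ft.

y₂ = 10.97 ft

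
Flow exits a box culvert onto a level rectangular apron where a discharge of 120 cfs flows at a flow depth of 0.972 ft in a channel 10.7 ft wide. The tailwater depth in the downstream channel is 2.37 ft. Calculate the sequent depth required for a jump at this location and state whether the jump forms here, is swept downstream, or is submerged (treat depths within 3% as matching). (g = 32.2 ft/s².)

y₂ = 2.39 ft; the jump forms here

q = Q/b = 120/10.7 = 11.2 ft²/s; V₁ = q/y₁ = 11.5 ft/s. Fr₁ = V₁/√(g·y₁) = 2.06.
Sequent-depth ratio: y₂/y₁ = ½[√(1 + 8Fr₁²) − 1] = ½[√35.03 − 1] = 2.46.
y₂ = 2.46 × 0.972 = 2.39 ft.
Tailwater y_tw = 2.37 ft: y_tw ≈ y₂, so the jump forms here.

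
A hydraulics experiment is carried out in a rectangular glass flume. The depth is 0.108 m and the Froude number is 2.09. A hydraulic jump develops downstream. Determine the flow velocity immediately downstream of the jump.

V₂ = 0.861 m/s

Fr₁ = 2.09 (given).
Sequent-depth ratio: y₂/y₁ = ½[√(1 + 8Fr₁²) − 1] = ½[√35.94 − 1] = 2.50.
y₂ = 2.50 × 0.108 = 0.270 m.
V₁ = Fr₁·√(g·y₁) = 2.09×√(9.81×0.108) = 2.15 m/s; q = V₁·y₁ = 0.232 m²/s.
V₂ = q/y₂ = 0.232/0.270 = 0.861 m/s.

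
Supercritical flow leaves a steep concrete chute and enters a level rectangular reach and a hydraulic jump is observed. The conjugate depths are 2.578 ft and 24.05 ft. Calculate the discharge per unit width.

q = 163.0 ft²/s

For a rectangular channel the momentum equation gives q² = ½·g·y₁·y₂·(y₁ + y₂) = ½×32.2×2.578×24.05×26.63 = 26580.
q = √26580 = 163.0 ft²/s.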